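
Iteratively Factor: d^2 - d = (d)*(d - 1)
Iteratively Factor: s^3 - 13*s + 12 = (s - 1)*(s^2 + s - 12) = (s - 1)*(s + 4)*(s - 3)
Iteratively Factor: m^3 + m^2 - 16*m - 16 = (m + 4)*(m^2 - 3*m - 4) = (m + 1)*(m + 4)*(m - 4)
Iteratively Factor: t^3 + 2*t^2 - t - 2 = (t - 1)*(t^2 + 3*t + 2) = (t - 1)*(t + 2)*(t + 1)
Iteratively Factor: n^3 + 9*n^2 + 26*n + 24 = (n + 4)*(n^2 + 5*n + 6) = (n + 2)*(n + 4)*(n + 3)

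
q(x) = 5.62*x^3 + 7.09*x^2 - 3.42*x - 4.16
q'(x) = 16.86*x^2 + 14.18*x - 3.42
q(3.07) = 214.77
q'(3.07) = 199.02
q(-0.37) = -2.21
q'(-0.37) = -6.36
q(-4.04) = -245.20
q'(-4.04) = 214.47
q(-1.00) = 0.73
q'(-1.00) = -0.74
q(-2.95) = -76.65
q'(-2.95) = 101.47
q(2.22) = 84.68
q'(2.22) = 111.15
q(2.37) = 102.37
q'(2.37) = 124.89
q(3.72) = 370.54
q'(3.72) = 282.65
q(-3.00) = -81.83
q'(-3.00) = 105.78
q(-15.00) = -17325.11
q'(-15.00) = 3577.38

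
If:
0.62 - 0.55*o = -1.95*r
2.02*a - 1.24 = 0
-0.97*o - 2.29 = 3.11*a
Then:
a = 0.61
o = -4.33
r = -1.54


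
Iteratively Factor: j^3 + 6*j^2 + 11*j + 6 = (j + 1)*(j^2 + 5*j + 6) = (j + 1)*(j + 3)*(j + 2)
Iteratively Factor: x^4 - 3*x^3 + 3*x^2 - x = (x - 1)*(x^3 - 2*x^2 + x) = (x - 1)^2*(x^2 - x) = (x - 1)^3*(x)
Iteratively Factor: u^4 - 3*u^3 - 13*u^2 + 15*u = (u - 1)*(u^3 - 2*u^2 - 15*u) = u*(u - 1)*(u^2 - 2*u - 15) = u*(u - 1)*(u + 3)*(u - 5)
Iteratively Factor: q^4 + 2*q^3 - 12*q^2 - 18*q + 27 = (q + 3)*(q^3 - q^2 - 9*q + 9) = (q - 3)*(q + 3)*(q^2 + 2*q - 3) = (q - 3)*(q - 1)*(q + 3)*(q + 3)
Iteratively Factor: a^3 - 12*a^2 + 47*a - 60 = (a - 4)*(a^2 - 8*a + 15) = (a - 4)*(a - 3)*(a - 5)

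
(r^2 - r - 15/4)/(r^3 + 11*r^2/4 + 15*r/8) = 2*(2*r - 5)/(r*(4*r + 5))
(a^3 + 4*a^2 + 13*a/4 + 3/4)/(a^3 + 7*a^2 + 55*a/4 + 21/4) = (2*a + 1)/(2*a + 7)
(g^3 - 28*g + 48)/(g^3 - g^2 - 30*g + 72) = (g - 2)/(g - 3)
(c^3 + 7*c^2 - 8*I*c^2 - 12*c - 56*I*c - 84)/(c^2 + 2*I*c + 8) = (c^2 + c*(7 - 6*I) - 42*I)/(c + 4*I)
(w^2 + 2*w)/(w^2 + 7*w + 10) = w/(w + 5)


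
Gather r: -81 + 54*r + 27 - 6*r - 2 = 48*r - 56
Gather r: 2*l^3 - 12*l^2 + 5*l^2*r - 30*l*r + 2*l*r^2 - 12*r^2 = 2*l^3 - 12*l^2 + r^2*(2*l - 12) + r*(5*l^2 - 30*l)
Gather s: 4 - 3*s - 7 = -3*s - 3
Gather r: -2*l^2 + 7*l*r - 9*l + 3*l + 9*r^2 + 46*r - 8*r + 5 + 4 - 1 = -2*l^2 - 6*l + 9*r^2 + r*(7*l + 38) + 8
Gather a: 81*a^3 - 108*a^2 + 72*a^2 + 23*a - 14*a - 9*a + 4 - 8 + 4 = 81*a^3 - 36*a^2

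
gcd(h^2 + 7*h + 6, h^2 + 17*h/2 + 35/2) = 1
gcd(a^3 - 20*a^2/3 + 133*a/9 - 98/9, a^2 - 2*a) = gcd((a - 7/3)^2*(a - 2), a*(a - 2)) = a - 2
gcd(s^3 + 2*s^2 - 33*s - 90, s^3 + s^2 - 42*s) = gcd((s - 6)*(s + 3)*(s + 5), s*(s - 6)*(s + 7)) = s - 6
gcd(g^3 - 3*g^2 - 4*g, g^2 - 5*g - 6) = g + 1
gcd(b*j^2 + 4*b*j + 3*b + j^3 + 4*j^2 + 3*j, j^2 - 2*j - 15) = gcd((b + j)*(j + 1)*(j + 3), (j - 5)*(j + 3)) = j + 3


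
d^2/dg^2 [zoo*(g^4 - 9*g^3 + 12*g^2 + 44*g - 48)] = zoo*(g^2 + g + 1)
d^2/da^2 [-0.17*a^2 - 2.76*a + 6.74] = -0.340000000000000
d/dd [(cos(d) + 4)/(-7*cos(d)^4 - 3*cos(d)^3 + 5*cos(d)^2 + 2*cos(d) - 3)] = -(21*(cos(2*d) - 1)^2 + 194*cos(d) + 146*cos(2*d) + 118*cos(3*d) + 18)*sin(d)/(4*(7*cos(d)^4 + 3*cos(d)^3 - 5*cos(d)^2 - 2*cos(d) + 3)^2)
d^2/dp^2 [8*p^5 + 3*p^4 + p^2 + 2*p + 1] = 160*p^3 + 36*p^2 + 2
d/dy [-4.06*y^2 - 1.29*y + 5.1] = -8.12*y - 1.29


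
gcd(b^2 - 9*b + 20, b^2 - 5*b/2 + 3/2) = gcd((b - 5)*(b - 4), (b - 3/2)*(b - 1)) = 1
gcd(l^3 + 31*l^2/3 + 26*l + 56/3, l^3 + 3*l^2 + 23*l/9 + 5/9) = 1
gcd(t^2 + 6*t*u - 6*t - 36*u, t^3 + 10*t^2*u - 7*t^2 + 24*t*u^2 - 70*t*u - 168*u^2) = t + 6*u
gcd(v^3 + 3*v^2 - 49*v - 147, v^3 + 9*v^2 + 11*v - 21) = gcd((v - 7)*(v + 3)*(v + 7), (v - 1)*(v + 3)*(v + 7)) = v^2 + 10*v + 21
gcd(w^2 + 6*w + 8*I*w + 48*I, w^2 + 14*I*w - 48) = w + 8*I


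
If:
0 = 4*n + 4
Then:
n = -1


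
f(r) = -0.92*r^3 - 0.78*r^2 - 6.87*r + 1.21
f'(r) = -2.76*r^2 - 1.56*r - 6.87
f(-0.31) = 3.29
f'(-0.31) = -6.65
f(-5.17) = 143.01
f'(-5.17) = -72.58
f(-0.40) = 3.89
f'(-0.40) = -6.69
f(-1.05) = 8.63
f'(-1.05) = -8.27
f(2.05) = -24.08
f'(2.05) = -21.67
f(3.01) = -51.62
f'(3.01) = -36.57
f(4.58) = -135.00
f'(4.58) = -71.91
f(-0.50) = 4.56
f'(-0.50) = -6.78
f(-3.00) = 39.64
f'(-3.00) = -27.03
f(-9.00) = 670.54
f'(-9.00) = -216.39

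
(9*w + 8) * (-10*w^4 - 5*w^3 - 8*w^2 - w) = -90*w^5 - 125*w^4 - 112*w^3 - 73*w^2 - 8*w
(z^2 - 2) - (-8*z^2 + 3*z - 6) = 9*z^2 - 3*z + 4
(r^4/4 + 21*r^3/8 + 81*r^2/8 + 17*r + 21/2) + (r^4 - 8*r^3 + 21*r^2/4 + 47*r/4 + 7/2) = 5*r^4/4 - 43*r^3/8 + 123*r^2/8 + 115*r/4 + 14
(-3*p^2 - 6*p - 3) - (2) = -3*p^2 - 6*p - 5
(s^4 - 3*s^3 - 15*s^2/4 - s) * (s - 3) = s^5 - 6*s^4 + 21*s^3/4 + 41*s^2/4 + 3*s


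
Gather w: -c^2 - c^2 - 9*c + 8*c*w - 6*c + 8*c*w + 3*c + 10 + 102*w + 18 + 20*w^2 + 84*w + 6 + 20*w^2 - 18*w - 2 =-2*c^2 - 12*c + 40*w^2 + w*(16*c + 168) + 32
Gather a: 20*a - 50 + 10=20*a - 40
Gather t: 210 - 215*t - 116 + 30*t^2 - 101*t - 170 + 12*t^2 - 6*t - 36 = 42*t^2 - 322*t - 112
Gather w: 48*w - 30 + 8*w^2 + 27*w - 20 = 8*w^2 + 75*w - 50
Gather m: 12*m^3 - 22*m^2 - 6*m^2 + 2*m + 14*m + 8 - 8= 12*m^3 - 28*m^2 + 16*m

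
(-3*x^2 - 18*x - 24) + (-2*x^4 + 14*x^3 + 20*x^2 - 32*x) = -2*x^4 + 14*x^3 + 17*x^2 - 50*x - 24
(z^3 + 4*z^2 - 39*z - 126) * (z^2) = z^5 + 4*z^4 - 39*z^3 - 126*z^2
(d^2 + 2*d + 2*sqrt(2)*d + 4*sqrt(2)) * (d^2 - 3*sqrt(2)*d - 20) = d^4 - sqrt(2)*d^3 + 2*d^3 - 32*d^2 - 2*sqrt(2)*d^2 - 64*d - 40*sqrt(2)*d - 80*sqrt(2)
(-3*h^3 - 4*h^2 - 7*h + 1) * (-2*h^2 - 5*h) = 6*h^5 + 23*h^4 + 34*h^3 + 33*h^2 - 5*h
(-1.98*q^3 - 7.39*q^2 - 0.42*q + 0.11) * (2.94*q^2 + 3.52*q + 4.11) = -5.8212*q^5 - 28.6962*q^4 - 35.3854*q^3 - 31.5279*q^2 - 1.339*q + 0.4521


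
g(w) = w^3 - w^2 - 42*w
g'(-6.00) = 78.00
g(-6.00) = 0.00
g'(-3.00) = -9.00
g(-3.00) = 90.00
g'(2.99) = -21.16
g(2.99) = -107.79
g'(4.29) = 4.63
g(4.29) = -119.63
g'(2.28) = -30.96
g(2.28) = -89.11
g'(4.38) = 6.79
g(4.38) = -119.12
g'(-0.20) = -41.48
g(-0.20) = 8.35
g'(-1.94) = -26.83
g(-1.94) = 70.42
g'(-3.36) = -1.41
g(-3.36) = 91.90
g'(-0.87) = -37.99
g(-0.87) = 35.12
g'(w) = 3*w^2 - 2*w - 42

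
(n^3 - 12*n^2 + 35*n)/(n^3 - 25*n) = (n - 7)/(n + 5)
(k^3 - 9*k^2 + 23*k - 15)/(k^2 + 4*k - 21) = (k^2 - 6*k + 5)/(k + 7)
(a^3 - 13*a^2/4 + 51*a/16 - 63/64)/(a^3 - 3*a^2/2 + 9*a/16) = (a - 7/4)/a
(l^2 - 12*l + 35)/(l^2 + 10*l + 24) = (l^2 - 12*l + 35)/(l^2 + 10*l + 24)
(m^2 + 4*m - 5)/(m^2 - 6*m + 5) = (m + 5)/(m - 5)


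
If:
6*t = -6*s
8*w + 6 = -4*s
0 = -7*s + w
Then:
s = -1/10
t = 1/10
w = -7/10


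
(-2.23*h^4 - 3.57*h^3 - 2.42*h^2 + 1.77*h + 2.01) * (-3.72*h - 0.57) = 8.2956*h^5 + 14.5515*h^4 + 11.0373*h^3 - 5.205*h^2 - 8.4861*h - 1.1457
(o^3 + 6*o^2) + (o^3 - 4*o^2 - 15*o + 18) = 2*o^3 + 2*o^2 - 15*o + 18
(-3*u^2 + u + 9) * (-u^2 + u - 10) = 3*u^4 - 4*u^3 + 22*u^2 - u - 90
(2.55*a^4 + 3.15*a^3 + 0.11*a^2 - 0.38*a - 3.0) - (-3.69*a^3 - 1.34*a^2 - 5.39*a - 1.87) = 2.55*a^4 + 6.84*a^3 + 1.45*a^2 + 5.01*a - 1.13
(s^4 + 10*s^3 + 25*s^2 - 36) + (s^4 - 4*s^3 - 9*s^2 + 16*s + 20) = 2*s^4 + 6*s^3 + 16*s^2 + 16*s - 16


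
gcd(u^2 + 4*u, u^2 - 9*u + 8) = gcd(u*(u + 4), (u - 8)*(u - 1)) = 1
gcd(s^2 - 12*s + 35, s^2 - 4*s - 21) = s - 7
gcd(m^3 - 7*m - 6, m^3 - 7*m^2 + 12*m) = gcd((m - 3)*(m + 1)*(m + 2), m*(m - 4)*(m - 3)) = m - 3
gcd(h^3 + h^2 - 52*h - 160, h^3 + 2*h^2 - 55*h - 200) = h^2 - 3*h - 40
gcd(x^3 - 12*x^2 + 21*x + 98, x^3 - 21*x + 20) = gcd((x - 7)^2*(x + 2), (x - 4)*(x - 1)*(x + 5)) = 1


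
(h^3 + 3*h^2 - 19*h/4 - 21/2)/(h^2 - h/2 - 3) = h + 7/2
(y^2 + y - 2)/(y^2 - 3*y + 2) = (y + 2)/(y - 2)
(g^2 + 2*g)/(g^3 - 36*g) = (g + 2)/(g^2 - 36)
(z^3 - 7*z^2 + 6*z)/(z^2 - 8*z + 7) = z*(z - 6)/(z - 7)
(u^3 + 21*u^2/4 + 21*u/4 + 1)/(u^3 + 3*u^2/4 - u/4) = (4*u^2 + 17*u + 4)/(u*(4*u - 1))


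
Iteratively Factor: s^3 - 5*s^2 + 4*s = (s - 4)*(s^2 - s) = s*(s - 4)*(s - 1)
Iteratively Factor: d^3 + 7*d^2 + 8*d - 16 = (d + 4)*(d^2 + 3*d - 4) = (d + 4)^2*(d - 1)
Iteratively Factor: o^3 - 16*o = (o)*(o^2 - 16) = o*(o + 4)*(o - 4)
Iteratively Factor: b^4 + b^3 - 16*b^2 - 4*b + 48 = (b + 2)*(b^3 - b^2 - 14*b + 24) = (b - 2)*(b + 2)*(b^2 + b - 12) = (b - 3)*(b - 2)*(b + 2)*(b + 4)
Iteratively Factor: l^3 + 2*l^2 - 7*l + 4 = (l - 1)*(l^2 + 3*l - 4) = (l - 1)^2*(l + 4)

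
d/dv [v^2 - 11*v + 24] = 2*v - 11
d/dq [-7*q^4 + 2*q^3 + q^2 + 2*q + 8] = -28*q^3 + 6*q^2 + 2*q + 2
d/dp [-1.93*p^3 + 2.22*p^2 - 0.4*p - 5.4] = -5.79*p^2 + 4.44*p - 0.4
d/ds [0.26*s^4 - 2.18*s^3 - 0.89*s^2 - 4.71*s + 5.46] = 1.04*s^3 - 6.54*s^2 - 1.78*s - 4.71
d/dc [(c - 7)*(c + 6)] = 2*c - 1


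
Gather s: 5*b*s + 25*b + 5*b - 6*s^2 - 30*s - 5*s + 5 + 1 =30*b - 6*s^2 + s*(5*b - 35) + 6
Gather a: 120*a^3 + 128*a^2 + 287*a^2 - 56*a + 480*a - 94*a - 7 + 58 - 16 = 120*a^3 + 415*a^2 + 330*a + 35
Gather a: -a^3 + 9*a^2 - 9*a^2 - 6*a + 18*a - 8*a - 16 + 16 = -a^3 + 4*a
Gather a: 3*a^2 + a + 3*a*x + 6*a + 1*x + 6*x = 3*a^2 + a*(3*x + 7) + 7*x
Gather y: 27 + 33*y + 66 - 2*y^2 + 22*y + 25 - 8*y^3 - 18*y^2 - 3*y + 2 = -8*y^3 - 20*y^2 + 52*y + 120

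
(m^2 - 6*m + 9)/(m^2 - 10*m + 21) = (m - 3)/(m - 7)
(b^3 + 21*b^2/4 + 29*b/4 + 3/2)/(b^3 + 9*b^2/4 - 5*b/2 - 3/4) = (b + 2)/(b - 1)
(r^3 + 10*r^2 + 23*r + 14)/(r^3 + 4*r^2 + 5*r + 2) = (r + 7)/(r + 1)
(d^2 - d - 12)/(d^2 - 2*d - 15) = (d - 4)/(d - 5)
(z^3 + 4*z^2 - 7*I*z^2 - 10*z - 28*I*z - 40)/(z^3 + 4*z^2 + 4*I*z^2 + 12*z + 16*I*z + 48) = (z - 5*I)/(z + 6*I)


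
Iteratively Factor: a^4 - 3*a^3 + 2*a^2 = (a)*(a^3 - 3*a^2 + 2*a) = a*(a - 2)*(a^2 - a) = a^2*(a - 2)*(a - 1)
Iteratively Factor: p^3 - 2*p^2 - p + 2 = (p - 1)*(p^2 - p - 2) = (p - 1)*(p + 1)*(p - 2)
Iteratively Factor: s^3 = (s)*(s^2) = s^2*(s)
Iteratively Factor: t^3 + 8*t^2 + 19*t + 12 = (t + 1)*(t^2 + 7*t + 12) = (t + 1)*(t + 3)*(t + 4)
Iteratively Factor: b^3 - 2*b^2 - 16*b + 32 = (b - 2)*(b^2 - 16) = (b - 2)*(b + 4)*(b - 4)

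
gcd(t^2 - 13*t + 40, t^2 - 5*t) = t - 5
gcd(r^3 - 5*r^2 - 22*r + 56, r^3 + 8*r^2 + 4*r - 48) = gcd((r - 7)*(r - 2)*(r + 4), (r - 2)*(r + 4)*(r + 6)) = r^2 + 2*r - 8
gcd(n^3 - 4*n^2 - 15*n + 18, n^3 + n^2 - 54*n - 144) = n + 3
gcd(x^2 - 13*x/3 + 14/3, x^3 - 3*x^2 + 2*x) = x - 2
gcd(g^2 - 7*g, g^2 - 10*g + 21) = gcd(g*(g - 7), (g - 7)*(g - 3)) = g - 7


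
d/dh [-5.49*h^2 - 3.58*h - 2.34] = -10.98*h - 3.58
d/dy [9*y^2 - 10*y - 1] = 18*y - 10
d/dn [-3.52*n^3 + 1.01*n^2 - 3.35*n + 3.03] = -10.56*n^2 + 2.02*n - 3.35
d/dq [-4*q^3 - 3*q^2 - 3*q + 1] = -12*q^2 - 6*q - 3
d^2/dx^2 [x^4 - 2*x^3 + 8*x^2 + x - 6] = 12*x^2 - 12*x + 16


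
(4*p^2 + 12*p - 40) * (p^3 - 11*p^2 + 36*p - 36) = 4*p^5 - 32*p^4 - 28*p^3 + 728*p^2 - 1872*p + 1440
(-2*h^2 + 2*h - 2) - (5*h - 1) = -2*h^2 - 3*h - 1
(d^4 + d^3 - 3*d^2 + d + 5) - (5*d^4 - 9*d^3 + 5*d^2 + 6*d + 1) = -4*d^4 + 10*d^3 - 8*d^2 - 5*d + 4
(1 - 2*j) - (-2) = 3 - 2*j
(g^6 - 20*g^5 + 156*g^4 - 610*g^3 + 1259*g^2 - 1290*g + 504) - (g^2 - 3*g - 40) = g^6 - 20*g^5 + 156*g^4 - 610*g^3 + 1258*g^2 - 1287*g + 544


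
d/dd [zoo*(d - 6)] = zoo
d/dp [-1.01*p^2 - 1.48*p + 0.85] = -2.02*p - 1.48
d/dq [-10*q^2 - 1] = -20*q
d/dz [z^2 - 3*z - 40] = 2*z - 3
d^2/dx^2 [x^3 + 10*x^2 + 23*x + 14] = 6*x + 20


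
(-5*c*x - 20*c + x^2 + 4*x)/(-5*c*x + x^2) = (x + 4)/x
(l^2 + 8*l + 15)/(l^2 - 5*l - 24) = (l + 5)/(l - 8)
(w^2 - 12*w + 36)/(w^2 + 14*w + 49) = (w^2 - 12*w + 36)/(w^2 + 14*w + 49)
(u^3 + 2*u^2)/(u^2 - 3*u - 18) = u^2*(u + 2)/(u^2 - 3*u - 18)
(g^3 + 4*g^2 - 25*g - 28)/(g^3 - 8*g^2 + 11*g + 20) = (g + 7)/(g - 5)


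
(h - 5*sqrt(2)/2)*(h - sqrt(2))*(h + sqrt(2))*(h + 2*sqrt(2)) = h^4 - sqrt(2)*h^3/2 - 12*h^2 + sqrt(2)*h + 20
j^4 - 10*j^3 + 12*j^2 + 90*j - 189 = (j - 7)*(j - 3)^2*(j + 3)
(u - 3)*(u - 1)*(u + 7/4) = u^3 - 9*u^2/4 - 4*u + 21/4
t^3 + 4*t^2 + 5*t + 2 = (t + 1)^2*(t + 2)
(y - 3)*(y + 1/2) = y^2 - 5*y/2 - 3/2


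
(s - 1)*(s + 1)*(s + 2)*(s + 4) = s^4 + 6*s^3 + 7*s^2 - 6*s - 8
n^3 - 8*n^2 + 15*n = n*(n - 5)*(n - 3)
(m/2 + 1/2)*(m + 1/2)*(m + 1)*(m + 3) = m^4/2 + 11*m^3/4 + 19*m^2/4 + 13*m/4 + 3/4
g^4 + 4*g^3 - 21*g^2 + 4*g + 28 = (g - 2)^2*(g + 1)*(g + 7)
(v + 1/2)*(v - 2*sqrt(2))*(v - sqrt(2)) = v^3 - 3*sqrt(2)*v^2 + v^2/2 - 3*sqrt(2)*v/2 + 4*v + 2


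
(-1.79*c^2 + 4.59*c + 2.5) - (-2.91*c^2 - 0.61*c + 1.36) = 1.12*c^2 + 5.2*c + 1.14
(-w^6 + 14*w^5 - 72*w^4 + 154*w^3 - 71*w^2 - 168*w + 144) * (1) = -w^6 + 14*w^5 - 72*w^4 + 154*w^3 - 71*w^2 - 168*w + 144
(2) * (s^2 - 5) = 2*s^2 - 10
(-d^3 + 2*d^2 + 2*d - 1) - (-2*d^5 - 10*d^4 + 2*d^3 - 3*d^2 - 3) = 2*d^5 + 10*d^4 - 3*d^3 + 5*d^2 + 2*d + 2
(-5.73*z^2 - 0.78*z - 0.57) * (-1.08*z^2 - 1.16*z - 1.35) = 6.1884*z^4 + 7.4892*z^3 + 9.2559*z^2 + 1.7142*z + 0.7695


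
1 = 1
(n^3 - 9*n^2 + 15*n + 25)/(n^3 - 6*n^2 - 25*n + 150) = (n^2 - 4*n - 5)/(n^2 - n - 30)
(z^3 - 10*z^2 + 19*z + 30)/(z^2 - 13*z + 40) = (z^2 - 5*z - 6)/(z - 8)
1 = 1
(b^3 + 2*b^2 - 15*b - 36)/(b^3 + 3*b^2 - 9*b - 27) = (b - 4)/(b - 3)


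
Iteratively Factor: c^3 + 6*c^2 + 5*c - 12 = (c + 4)*(c^2 + 2*c - 3) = (c - 1)*(c + 4)*(c + 3)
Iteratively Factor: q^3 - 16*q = (q)*(q^2 - 16) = q*(q - 4)*(q + 4)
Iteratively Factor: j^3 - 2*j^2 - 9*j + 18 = (j - 2)*(j^2 - 9) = (j - 2)*(j + 3)*(j - 3)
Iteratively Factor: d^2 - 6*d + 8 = (d - 4)*(d - 2)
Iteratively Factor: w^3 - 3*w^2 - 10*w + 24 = (w + 3)*(w^2 - 6*w + 8) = (w - 2)*(w + 3)*(w - 4)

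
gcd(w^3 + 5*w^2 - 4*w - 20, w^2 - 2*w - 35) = w + 5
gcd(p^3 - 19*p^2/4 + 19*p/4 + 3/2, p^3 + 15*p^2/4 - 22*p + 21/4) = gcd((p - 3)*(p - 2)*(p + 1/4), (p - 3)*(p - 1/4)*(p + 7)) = p - 3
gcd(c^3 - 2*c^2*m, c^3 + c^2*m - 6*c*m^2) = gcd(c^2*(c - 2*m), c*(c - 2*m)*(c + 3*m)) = c^2 - 2*c*m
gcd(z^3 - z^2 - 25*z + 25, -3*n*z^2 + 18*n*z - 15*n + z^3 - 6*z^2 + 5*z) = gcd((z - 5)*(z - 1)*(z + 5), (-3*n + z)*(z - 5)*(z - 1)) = z^2 - 6*z + 5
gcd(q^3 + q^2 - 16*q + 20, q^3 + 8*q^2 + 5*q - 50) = q^2 + 3*q - 10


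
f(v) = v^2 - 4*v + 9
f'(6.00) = 8.00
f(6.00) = 21.00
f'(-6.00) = -16.00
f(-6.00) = 69.00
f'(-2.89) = -9.78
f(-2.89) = 28.91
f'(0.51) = -2.98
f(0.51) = 7.22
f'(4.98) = 5.96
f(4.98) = 13.88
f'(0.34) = -3.32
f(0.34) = 7.76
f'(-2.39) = -8.78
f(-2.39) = 24.27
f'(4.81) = 5.62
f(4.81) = 12.90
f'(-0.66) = -5.32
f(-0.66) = 12.08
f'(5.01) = 6.02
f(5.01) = 14.06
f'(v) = 2*v - 4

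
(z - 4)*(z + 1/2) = z^2 - 7*z/2 - 2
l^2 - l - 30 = (l - 6)*(l + 5)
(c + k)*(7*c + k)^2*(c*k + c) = 49*c^4*k + 49*c^4 + 63*c^3*k^2 + 63*c^3*k + 15*c^2*k^3 + 15*c^2*k^2 + c*k^4 + c*k^3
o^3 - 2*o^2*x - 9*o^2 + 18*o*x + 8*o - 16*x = (o - 8)*(o - 1)*(o - 2*x)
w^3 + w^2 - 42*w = w*(w - 6)*(w + 7)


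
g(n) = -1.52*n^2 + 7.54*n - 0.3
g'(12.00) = -28.94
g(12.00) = -128.70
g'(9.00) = -19.82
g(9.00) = -55.56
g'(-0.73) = 9.76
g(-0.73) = -6.61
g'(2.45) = 0.09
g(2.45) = 9.05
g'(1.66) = 2.49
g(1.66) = 8.03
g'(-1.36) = 11.67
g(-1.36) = -13.37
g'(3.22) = -2.25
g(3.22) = 8.22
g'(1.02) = 4.44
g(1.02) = 5.81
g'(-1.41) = 11.83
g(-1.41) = -13.95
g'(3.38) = -2.74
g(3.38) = 7.82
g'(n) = 7.54 - 3.04*n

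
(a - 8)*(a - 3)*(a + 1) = a^3 - 10*a^2 + 13*a + 24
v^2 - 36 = (v - 6)*(v + 6)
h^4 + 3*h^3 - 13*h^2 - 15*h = h*(h - 3)*(h + 1)*(h + 5)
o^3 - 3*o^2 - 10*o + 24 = (o - 4)*(o - 2)*(o + 3)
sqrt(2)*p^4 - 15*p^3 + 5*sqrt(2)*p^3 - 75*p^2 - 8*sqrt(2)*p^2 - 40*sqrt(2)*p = p*(p + 5)*(p - 8*sqrt(2))*(sqrt(2)*p + 1)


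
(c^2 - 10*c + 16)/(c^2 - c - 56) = (c - 2)/(c + 7)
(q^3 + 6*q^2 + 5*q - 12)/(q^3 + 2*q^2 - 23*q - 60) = (q - 1)/(q - 5)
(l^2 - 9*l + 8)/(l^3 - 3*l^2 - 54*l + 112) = (l - 1)/(l^2 + 5*l - 14)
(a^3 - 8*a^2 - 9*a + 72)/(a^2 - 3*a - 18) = (a^2 - 11*a + 24)/(a - 6)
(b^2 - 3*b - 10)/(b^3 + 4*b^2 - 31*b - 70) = 1/(b + 7)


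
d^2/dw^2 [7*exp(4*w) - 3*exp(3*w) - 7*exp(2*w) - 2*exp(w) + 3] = (112*exp(3*w) - 27*exp(2*w) - 28*exp(w) - 2)*exp(w)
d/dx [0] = 0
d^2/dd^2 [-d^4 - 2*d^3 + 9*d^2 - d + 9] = -12*d^2 - 12*d + 18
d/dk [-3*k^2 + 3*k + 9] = 3 - 6*k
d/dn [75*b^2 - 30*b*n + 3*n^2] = -30*b + 6*n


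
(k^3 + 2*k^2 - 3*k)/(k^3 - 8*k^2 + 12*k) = (k^2 + 2*k - 3)/(k^2 - 8*k + 12)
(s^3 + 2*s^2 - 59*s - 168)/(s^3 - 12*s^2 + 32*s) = (s^2 + 10*s + 21)/(s*(s - 4))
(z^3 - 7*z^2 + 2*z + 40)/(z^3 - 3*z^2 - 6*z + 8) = (z - 5)/(z - 1)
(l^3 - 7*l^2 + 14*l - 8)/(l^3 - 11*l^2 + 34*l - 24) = (l - 2)/(l - 6)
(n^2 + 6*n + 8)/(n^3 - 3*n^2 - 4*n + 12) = (n + 4)/(n^2 - 5*n + 6)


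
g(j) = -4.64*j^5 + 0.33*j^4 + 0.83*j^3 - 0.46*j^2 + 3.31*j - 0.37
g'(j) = -23.2*j^4 + 1.32*j^3 + 2.49*j^2 - 0.92*j + 3.31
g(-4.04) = 5005.66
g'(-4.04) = -6219.73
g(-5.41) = 21622.78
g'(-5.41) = -20001.47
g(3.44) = -2149.60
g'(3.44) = -3165.45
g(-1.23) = 7.14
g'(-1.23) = -47.35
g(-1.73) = 63.09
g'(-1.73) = -202.29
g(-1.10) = 2.28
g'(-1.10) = -28.39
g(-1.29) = 10.30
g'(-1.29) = -58.44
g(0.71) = 1.29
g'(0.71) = -1.51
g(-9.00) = 275480.00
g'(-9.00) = -152964.20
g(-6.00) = 36292.25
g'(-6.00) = -30253.85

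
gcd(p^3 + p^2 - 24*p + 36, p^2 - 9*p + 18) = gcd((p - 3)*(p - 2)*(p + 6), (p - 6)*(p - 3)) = p - 3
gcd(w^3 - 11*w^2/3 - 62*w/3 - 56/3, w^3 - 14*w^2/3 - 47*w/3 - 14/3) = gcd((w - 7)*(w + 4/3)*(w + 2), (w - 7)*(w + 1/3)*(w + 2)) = w^2 - 5*w - 14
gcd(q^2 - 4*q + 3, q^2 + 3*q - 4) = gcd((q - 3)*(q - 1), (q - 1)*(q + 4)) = q - 1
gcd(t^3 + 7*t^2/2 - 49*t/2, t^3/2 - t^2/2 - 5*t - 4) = 1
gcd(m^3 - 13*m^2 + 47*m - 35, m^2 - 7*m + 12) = 1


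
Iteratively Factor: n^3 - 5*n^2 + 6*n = (n - 3)*(n^2 - 2*n) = (n - 3)*(n - 2)*(n)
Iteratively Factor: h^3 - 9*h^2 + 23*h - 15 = (h - 1)*(h^2 - 8*h + 15) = (h - 3)*(h - 1)*(h - 5)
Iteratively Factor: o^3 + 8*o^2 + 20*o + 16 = (o + 4)*(o^2 + 4*o + 4) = (o + 2)*(o + 4)*(o + 2)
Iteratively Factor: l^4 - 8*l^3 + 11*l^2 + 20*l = (l - 5)*(l^3 - 3*l^2 - 4*l) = l*(l - 5)*(l^2 - 3*l - 4) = l*(l - 5)*(l + 1)*(l - 4)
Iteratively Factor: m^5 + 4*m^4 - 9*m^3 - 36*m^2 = (m)*(m^4 + 4*m^3 - 9*m^2 - 36*m) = m^2*(m^3 + 4*m^2 - 9*m - 36) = m^2*(m + 4)*(m^2 - 9) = m^2*(m + 3)*(m + 4)*(m - 3)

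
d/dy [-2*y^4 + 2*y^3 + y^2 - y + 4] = -8*y^3 + 6*y^2 + 2*y - 1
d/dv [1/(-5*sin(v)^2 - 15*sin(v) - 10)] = (2*sin(v) + 3)*cos(v)/(5*(sin(v)^2 + 3*sin(v) + 2)^2)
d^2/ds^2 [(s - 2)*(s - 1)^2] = 6*s - 8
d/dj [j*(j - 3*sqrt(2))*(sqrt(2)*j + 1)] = 3*sqrt(2)*j^2 - 10*j - 3*sqrt(2)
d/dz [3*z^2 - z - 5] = 6*z - 1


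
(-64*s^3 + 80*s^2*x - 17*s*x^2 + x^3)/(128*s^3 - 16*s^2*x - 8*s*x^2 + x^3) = (8*s^2 - 9*s*x + x^2)/(-16*s^2 + x^2)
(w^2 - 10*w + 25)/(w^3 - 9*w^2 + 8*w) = (w^2 - 10*w + 25)/(w*(w^2 - 9*w + 8))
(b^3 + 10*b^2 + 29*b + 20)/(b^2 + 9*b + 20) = b + 1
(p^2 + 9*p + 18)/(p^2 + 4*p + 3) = (p + 6)/(p + 1)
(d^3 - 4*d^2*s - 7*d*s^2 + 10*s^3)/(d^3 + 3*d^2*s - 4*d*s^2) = (d^2 - 3*d*s - 10*s^2)/(d*(d + 4*s))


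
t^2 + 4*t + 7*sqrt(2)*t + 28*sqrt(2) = (t + 4)*(t + 7*sqrt(2))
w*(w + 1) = w^2 + w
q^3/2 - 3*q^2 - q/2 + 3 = (q/2 + 1/2)*(q - 6)*(q - 1)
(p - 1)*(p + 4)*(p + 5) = p^3 + 8*p^2 + 11*p - 20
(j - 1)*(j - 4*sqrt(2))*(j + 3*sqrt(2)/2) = j^3 - 5*sqrt(2)*j^2/2 - j^2 - 12*j + 5*sqrt(2)*j/2 + 12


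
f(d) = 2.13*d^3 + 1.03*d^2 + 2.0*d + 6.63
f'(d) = 6.39*d^2 + 2.06*d + 2.0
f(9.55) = 1974.86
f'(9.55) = 604.46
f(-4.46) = -170.77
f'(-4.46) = 119.92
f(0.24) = 7.20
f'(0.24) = 2.86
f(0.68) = 9.14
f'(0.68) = 6.36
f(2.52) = 52.30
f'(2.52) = 47.77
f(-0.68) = 5.08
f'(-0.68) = 3.55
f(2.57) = 54.73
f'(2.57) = 49.50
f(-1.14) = 2.53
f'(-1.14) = 7.96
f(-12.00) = -3549.69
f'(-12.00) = 897.44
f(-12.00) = -3549.69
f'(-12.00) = 897.44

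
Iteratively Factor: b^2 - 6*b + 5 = (b - 5)*(b - 1)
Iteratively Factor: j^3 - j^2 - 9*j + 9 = (j - 3)*(j^2 + 2*j - 3) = (j - 3)*(j + 3)*(j - 1)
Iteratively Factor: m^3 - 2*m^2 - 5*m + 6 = (m + 2)*(m^2 - 4*m + 3) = (m - 3)*(m + 2)*(m - 1)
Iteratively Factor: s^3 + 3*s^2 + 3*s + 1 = (s + 1)*(s^2 + 2*s + 1) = (s + 1)^2*(s + 1)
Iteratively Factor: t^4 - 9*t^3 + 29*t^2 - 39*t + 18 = (t - 3)*(t^3 - 6*t^2 + 11*t - 6) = (t - 3)^2*(t^2 - 3*t + 2) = (t - 3)^2*(t - 2)*(t - 1)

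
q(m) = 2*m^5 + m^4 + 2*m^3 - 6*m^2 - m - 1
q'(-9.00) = 63287.00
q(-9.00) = -113473.00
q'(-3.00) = 791.00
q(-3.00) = -511.00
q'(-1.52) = 70.43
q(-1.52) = -31.26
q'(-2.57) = 437.82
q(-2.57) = -252.61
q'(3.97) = 2780.27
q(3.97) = 2246.36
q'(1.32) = 33.17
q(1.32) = 2.88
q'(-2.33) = 303.67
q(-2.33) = -164.41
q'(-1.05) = 25.74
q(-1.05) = -10.22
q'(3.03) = 971.89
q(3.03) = 591.60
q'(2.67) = 594.08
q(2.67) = 313.83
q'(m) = 10*m^4 + 4*m^3 + 6*m^2 - 12*m - 1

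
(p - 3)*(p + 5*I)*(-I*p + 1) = -I*p^3 + 6*p^2 + 3*I*p^2 - 18*p + 5*I*p - 15*I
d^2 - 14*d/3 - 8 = (d - 6)*(d + 4/3)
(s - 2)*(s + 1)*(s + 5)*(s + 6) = s^4 + 10*s^3 + 17*s^2 - 52*s - 60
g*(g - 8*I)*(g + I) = g^3 - 7*I*g^2 + 8*g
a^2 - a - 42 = (a - 7)*(a + 6)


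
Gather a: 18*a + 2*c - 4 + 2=18*a + 2*c - 2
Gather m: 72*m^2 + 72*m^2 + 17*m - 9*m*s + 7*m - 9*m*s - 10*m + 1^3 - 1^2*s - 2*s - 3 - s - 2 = 144*m^2 + m*(14 - 18*s) - 4*s - 4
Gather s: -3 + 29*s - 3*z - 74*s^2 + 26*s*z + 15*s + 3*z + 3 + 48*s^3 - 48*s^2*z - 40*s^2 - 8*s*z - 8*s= 48*s^3 + s^2*(-48*z - 114) + s*(18*z + 36)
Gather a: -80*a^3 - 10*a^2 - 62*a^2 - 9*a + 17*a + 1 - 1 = -80*a^3 - 72*a^2 + 8*a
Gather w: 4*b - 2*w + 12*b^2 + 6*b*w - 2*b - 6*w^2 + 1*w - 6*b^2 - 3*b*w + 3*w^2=6*b^2 + 2*b - 3*w^2 + w*(3*b - 1)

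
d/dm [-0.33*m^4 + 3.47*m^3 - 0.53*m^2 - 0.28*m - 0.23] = -1.32*m^3 + 10.41*m^2 - 1.06*m - 0.28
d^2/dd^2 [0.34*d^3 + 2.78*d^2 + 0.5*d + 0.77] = 2.04*d + 5.56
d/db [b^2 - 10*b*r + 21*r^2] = 2*b - 10*r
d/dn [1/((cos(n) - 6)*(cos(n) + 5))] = (-sin(n) + sin(2*n))/((cos(n) - 6)^2*(cos(n) + 5)^2)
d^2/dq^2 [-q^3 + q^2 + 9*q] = 2 - 6*q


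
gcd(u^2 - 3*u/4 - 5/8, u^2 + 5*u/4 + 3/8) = u + 1/2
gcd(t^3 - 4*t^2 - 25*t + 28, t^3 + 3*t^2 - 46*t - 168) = t^2 - 3*t - 28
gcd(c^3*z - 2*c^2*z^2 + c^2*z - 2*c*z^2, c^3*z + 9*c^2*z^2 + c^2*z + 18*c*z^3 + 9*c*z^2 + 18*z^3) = c*z + z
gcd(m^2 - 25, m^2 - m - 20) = m - 5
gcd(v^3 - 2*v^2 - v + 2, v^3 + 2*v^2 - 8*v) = v - 2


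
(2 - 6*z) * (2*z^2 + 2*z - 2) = -12*z^3 - 8*z^2 + 16*z - 4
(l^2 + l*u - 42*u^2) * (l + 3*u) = l^3 + 4*l^2*u - 39*l*u^2 - 126*u^3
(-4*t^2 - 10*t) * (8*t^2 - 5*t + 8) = -32*t^4 - 60*t^3 + 18*t^2 - 80*t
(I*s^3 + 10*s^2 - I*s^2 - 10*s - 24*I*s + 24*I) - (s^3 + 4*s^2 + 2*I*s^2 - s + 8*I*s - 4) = -s^3 + I*s^3 + 6*s^2 - 3*I*s^2 - 9*s - 32*I*s + 4 + 24*I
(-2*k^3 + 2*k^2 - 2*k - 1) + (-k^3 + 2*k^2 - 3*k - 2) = -3*k^3 + 4*k^2 - 5*k - 3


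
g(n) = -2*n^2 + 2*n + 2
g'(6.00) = -22.00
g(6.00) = -58.00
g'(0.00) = 2.00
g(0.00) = 2.00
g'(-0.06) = 2.24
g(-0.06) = 1.87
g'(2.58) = -8.32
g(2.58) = -6.15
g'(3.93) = -13.72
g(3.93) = -21.03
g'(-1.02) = 6.08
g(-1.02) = -2.12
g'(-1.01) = 6.04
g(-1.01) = -2.06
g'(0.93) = -1.72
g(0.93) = 2.13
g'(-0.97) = 5.88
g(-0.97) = -1.82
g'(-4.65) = 20.60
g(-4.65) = -50.54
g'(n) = 2 - 4*n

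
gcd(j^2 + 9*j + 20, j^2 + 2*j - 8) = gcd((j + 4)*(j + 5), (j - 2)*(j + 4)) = j + 4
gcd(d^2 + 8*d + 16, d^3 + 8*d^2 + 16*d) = d^2 + 8*d + 16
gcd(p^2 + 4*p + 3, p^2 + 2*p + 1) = p + 1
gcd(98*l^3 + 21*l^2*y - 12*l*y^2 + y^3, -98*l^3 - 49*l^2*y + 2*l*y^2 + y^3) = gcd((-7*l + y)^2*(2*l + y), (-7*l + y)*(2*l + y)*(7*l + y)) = -14*l^2 - 5*l*y + y^2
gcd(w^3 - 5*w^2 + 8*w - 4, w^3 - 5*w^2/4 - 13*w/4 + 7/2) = w^2 - 3*w + 2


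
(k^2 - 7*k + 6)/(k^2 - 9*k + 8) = (k - 6)/(k - 8)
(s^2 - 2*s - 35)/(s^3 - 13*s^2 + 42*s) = (s + 5)/(s*(s - 6))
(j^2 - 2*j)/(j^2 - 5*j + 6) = j/(j - 3)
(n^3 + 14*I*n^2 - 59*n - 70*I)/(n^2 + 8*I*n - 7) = (n^2 + 7*I*n - 10)/(n + I)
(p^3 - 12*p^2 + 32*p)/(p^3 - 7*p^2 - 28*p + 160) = p/(p + 5)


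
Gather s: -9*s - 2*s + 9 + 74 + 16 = 99 - 11*s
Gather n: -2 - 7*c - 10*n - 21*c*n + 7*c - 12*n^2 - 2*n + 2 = -12*n^2 + n*(-21*c - 12)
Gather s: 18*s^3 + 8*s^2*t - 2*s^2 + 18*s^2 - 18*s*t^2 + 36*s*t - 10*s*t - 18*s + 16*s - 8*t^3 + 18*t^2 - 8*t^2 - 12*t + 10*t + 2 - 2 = 18*s^3 + s^2*(8*t + 16) + s*(-18*t^2 + 26*t - 2) - 8*t^3 + 10*t^2 - 2*t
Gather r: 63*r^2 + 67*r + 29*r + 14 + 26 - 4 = 63*r^2 + 96*r + 36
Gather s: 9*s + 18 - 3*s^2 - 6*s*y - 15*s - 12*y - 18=-3*s^2 + s*(-6*y - 6) - 12*y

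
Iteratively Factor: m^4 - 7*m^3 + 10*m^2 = (m - 5)*(m^3 - 2*m^2) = (m - 5)*(m - 2)*(m^2) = m*(m - 5)*(m - 2)*(m)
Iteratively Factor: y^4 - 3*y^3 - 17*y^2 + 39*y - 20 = (y - 1)*(y^3 - 2*y^2 - 19*y + 20) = (y - 1)*(y + 4)*(y^2 - 6*y + 5) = (y - 1)^2*(y + 4)*(y - 5)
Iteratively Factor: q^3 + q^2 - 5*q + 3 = (q + 3)*(q^2 - 2*q + 1) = (q - 1)*(q + 3)*(q - 1)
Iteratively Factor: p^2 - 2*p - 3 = (p + 1)*(p - 3)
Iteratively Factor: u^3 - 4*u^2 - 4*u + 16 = (u - 4)*(u^2 - 4) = (u - 4)*(u - 2)*(u + 2)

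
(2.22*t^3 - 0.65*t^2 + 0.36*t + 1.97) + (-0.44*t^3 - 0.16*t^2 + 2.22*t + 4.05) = 1.78*t^3 - 0.81*t^2 + 2.58*t + 6.02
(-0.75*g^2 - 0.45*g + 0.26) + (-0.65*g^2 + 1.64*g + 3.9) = -1.4*g^2 + 1.19*g + 4.16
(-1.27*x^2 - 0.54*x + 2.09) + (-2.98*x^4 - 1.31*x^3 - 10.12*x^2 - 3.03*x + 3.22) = -2.98*x^4 - 1.31*x^3 - 11.39*x^2 - 3.57*x + 5.31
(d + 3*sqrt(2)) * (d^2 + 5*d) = d^3 + 3*sqrt(2)*d^2 + 5*d^2 + 15*sqrt(2)*d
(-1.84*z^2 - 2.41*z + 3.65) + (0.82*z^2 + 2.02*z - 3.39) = -1.02*z^2 - 0.39*z + 0.26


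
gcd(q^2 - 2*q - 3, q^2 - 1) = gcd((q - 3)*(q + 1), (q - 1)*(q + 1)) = q + 1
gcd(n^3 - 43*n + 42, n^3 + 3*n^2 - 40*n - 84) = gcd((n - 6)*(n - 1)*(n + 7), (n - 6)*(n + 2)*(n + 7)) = n^2 + n - 42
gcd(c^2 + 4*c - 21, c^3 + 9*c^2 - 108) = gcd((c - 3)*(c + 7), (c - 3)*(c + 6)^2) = c - 3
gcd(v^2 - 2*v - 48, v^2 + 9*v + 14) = 1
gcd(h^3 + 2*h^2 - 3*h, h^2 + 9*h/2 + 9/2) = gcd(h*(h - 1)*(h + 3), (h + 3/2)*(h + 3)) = h + 3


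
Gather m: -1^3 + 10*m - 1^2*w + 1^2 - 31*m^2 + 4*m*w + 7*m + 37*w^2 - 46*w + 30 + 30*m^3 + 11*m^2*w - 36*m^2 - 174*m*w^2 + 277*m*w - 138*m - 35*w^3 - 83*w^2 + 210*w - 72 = 30*m^3 + m^2*(11*w - 67) + m*(-174*w^2 + 281*w - 121) - 35*w^3 - 46*w^2 + 163*w - 42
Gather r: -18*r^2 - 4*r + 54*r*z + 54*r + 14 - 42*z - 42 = -18*r^2 + r*(54*z + 50) - 42*z - 28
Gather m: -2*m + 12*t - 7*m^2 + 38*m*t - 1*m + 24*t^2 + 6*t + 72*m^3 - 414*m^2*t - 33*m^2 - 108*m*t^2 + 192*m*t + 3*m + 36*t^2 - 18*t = 72*m^3 + m^2*(-414*t - 40) + m*(-108*t^2 + 230*t) + 60*t^2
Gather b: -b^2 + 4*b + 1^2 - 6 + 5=-b^2 + 4*b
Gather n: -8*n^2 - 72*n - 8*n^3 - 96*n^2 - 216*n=-8*n^3 - 104*n^2 - 288*n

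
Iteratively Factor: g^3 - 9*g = (g)*(g^2 - 9) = g*(g - 3)*(g + 3)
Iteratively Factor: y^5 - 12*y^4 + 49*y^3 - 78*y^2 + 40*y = (y - 5)*(y^4 - 7*y^3 + 14*y^2 - 8*y) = (y - 5)*(y - 4)*(y^3 - 3*y^2 + 2*y) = (y - 5)*(y - 4)*(y - 2)*(y^2 - y) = (y - 5)*(y - 4)*(y - 2)*(y - 1)*(y)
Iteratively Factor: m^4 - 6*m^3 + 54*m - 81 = (m - 3)*(m^3 - 3*m^2 - 9*m + 27) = (m - 3)*(m + 3)*(m^2 - 6*m + 9) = (m - 3)^2*(m + 3)*(m - 3)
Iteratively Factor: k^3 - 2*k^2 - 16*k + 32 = (k - 2)*(k^2 - 16) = (k - 2)*(k + 4)*(k - 4)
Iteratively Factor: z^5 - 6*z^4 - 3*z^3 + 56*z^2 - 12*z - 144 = (z - 3)*(z^4 - 3*z^3 - 12*z^2 + 20*z + 48) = (z - 3)^2*(z^3 - 12*z - 16) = (z - 3)^2*(z + 2)*(z^2 - 2*z - 8) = (z - 3)^2*(z + 2)^2*(z - 4)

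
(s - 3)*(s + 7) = s^2 + 4*s - 21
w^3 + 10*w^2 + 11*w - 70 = (w - 2)*(w + 5)*(w + 7)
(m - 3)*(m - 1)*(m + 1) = m^3 - 3*m^2 - m + 3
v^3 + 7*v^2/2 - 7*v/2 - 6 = (v - 3/2)*(v + 1)*(v + 4)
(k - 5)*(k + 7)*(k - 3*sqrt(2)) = k^3 - 3*sqrt(2)*k^2 + 2*k^2 - 35*k - 6*sqrt(2)*k + 105*sqrt(2)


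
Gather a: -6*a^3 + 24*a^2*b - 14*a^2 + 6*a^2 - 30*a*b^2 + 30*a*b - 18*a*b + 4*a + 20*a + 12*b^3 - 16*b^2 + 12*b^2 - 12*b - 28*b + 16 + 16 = -6*a^3 + a^2*(24*b - 8) + a*(-30*b^2 + 12*b + 24) + 12*b^3 - 4*b^2 - 40*b + 32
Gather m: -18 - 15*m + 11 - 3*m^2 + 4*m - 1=-3*m^2 - 11*m - 8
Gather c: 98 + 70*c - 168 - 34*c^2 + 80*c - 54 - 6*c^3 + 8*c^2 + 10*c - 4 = -6*c^3 - 26*c^2 + 160*c - 128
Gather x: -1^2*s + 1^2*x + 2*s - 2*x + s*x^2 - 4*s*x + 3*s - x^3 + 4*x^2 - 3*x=4*s - x^3 + x^2*(s + 4) + x*(-4*s - 4)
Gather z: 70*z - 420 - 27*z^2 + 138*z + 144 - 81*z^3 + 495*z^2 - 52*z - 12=-81*z^3 + 468*z^2 + 156*z - 288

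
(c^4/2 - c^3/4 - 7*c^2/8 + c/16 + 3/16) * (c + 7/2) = c^5/2 + 3*c^4/2 - 7*c^3/4 - 3*c^2 + 13*c/32 + 21/32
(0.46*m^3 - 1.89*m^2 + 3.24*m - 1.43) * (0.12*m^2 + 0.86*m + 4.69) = 0.0552*m^5 + 0.1688*m^4 + 0.920800000000001*m^3 - 6.2493*m^2 + 13.9658*m - 6.7067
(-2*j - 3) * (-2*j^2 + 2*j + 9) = 4*j^3 + 2*j^2 - 24*j - 27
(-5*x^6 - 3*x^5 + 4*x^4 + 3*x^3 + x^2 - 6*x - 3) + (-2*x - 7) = -5*x^6 - 3*x^5 + 4*x^4 + 3*x^3 + x^2 - 8*x - 10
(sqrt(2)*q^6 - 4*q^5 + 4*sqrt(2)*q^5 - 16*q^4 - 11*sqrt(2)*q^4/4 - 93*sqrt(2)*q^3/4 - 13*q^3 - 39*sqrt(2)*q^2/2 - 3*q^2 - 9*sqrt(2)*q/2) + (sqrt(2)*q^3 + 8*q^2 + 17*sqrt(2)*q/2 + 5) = sqrt(2)*q^6 - 4*q^5 + 4*sqrt(2)*q^5 - 16*q^4 - 11*sqrt(2)*q^4/4 - 89*sqrt(2)*q^3/4 - 13*q^3 - 39*sqrt(2)*q^2/2 + 5*q^2 + 4*sqrt(2)*q + 5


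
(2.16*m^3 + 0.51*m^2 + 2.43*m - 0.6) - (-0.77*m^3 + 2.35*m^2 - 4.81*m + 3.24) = 2.93*m^3 - 1.84*m^2 + 7.24*m - 3.84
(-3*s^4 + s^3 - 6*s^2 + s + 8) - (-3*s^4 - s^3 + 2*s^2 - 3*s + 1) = 2*s^3 - 8*s^2 + 4*s + 7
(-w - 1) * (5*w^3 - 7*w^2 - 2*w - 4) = -5*w^4 + 2*w^3 + 9*w^2 + 6*w + 4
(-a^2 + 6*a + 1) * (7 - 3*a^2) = 3*a^4 - 18*a^3 - 10*a^2 + 42*a + 7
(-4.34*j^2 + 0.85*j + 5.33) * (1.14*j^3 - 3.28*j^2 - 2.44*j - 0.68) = -4.9476*j^5 + 15.2042*j^4 + 13.8778*j^3 - 16.6052*j^2 - 13.5832*j - 3.6244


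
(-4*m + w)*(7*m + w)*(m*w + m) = -28*m^3*w - 28*m^3 + 3*m^2*w^2 + 3*m^2*w + m*w^3 + m*w^2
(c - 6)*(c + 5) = c^2 - c - 30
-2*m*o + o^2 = o*(-2*m + o)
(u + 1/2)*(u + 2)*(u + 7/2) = u^3 + 6*u^2 + 39*u/4 + 7/2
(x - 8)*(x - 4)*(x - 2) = x^3 - 14*x^2 + 56*x - 64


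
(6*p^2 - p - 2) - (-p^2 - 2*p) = 7*p^2 + p - 2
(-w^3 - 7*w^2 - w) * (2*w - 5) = -2*w^4 - 9*w^3 + 33*w^2 + 5*w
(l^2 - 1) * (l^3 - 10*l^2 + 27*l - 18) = l^5 - 10*l^4 + 26*l^3 - 8*l^2 - 27*l + 18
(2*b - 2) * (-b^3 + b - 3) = -2*b^4 + 2*b^3 + 2*b^2 - 8*b + 6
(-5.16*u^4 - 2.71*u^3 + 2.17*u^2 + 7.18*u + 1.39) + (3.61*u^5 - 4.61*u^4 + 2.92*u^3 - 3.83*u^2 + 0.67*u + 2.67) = 3.61*u^5 - 9.77*u^4 + 0.21*u^3 - 1.66*u^2 + 7.85*u + 4.06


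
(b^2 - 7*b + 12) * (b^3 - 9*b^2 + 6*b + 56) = b^5 - 16*b^4 + 81*b^3 - 94*b^2 - 320*b + 672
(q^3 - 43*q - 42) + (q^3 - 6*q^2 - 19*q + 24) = 2*q^3 - 6*q^2 - 62*q - 18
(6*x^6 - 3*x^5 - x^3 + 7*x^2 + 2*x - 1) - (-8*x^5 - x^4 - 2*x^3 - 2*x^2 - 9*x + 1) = 6*x^6 + 5*x^5 + x^4 + x^3 + 9*x^2 + 11*x - 2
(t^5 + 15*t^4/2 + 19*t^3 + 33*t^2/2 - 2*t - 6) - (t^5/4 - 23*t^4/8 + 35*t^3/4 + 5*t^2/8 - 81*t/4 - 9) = 3*t^5/4 + 83*t^4/8 + 41*t^3/4 + 127*t^2/8 + 73*t/4 + 3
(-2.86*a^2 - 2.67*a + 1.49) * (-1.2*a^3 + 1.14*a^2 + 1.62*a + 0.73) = 3.432*a^5 - 0.0564*a^4 - 9.465*a^3 - 4.7146*a^2 + 0.4647*a + 1.0877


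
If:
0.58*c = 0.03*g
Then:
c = 0.0517241379310345*g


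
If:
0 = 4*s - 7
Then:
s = 7/4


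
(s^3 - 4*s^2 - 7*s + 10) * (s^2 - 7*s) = s^5 - 11*s^4 + 21*s^3 + 59*s^2 - 70*s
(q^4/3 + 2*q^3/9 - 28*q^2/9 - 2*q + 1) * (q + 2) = q^5/3 + 8*q^4/9 - 8*q^3/3 - 74*q^2/9 - 3*q + 2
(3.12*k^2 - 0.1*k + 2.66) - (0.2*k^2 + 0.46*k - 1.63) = 2.92*k^2 - 0.56*k + 4.29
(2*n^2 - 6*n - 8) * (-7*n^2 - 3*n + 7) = -14*n^4 + 36*n^3 + 88*n^2 - 18*n - 56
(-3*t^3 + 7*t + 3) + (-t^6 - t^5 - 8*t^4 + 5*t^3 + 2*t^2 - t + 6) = -t^6 - t^5 - 8*t^4 + 2*t^3 + 2*t^2 + 6*t + 9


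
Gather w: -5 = -5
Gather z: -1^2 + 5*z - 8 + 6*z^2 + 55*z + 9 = 6*z^2 + 60*z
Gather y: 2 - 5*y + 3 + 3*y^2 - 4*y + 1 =3*y^2 - 9*y + 6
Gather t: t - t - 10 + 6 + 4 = 0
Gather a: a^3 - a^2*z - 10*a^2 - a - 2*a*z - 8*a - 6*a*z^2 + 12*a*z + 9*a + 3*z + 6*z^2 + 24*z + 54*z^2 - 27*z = a^3 + a^2*(-z - 10) + a*(-6*z^2 + 10*z) + 60*z^2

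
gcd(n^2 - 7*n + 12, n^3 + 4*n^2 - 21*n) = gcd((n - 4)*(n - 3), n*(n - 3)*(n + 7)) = n - 3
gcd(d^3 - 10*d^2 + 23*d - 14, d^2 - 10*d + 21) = d - 7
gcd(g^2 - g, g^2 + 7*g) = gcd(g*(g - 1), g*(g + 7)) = g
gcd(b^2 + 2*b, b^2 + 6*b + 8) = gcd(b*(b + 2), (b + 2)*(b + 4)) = b + 2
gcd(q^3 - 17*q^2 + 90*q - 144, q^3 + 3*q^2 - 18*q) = q - 3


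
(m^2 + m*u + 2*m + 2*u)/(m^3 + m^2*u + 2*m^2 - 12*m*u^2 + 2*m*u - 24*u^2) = (-m - u)/(-m^2 - m*u + 12*u^2)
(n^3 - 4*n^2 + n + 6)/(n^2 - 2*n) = n - 2 - 3/n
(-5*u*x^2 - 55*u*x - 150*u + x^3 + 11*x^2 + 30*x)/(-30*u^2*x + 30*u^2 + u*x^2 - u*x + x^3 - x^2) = (x^2 + 11*x + 30)/(6*u*x - 6*u + x^2 - x)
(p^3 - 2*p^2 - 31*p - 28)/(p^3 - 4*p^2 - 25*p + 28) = (p + 1)/(p - 1)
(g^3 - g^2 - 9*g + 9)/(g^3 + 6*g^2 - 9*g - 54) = (g - 1)/(g + 6)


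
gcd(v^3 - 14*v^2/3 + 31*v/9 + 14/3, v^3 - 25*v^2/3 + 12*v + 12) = v^2 - 7*v/3 - 2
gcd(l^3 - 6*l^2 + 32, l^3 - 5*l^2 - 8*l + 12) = l + 2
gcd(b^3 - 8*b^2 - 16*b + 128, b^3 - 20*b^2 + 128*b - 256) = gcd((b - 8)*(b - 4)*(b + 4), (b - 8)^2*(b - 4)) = b^2 - 12*b + 32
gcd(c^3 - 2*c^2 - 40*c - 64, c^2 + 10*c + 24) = c + 4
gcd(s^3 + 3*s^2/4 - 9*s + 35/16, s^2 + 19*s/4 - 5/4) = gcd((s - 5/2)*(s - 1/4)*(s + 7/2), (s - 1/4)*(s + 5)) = s - 1/4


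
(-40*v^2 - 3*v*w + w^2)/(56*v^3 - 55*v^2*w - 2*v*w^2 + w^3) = (-5*v - w)/(7*v^2 - 6*v*w - w^2)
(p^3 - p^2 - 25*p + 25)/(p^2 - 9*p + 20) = (p^2 + 4*p - 5)/(p - 4)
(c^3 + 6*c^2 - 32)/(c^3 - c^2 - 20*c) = (c^2 + 2*c - 8)/(c*(c - 5))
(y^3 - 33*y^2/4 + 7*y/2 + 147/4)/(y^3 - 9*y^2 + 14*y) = (4*y^2 - 5*y - 21)/(4*y*(y - 2))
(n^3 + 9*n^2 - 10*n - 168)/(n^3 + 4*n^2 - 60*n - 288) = (n^2 + 3*n - 28)/(n^2 - 2*n - 48)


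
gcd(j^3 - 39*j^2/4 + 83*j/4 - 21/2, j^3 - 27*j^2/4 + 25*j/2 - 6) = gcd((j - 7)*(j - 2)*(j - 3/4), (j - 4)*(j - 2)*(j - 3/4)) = j^2 - 11*j/4 + 3/2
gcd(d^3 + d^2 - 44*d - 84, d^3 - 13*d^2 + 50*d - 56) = d - 7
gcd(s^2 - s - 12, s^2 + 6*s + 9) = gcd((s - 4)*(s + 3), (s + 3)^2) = s + 3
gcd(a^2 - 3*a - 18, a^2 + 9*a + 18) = a + 3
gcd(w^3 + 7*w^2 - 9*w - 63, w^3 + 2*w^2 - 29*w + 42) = w^2 + 4*w - 21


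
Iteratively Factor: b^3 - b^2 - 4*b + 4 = (b - 2)*(b^2 + b - 2) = (b - 2)*(b - 1)*(b + 2)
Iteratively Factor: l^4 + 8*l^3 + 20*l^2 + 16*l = (l)*(l^3 + 8*l^2 + 20*l + 16) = l*(l + 4)*(l^2 + 4*l + 4) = l*(l + 2)*(l + 4)*(l + 2)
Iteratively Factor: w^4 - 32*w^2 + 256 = (w - 4)*(w^3 + 4*w^2 - 16*w - 64) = (w - 4)^2*(w^2 + 8*w + 16) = (w - 4)^2*(w + 4)*(w + 4)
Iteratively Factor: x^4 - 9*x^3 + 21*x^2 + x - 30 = (x + 1)*(x^3 - 10*x^2 + 31*x - 30) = (x - 2)*(x + 1)*(x^2 - 8*x + 15) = (x - 5)*(x - 2)*(x + 1)*(x - 3)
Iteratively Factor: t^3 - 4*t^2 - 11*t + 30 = (t + 3)*(t^2 - 7*t + 10) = (t - 2)*(t + 3)*(t - 5)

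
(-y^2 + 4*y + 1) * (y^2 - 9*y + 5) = -y^4 + 13*y^3 - 40*y^2 + 11*y + 5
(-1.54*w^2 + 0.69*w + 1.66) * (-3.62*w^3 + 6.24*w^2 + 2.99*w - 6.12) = 5.5748*w^5 - 12.1074*w^4 - 6.3082*w^3 + 21.8463*w^2 + 0.740600000000001*w - 10.1592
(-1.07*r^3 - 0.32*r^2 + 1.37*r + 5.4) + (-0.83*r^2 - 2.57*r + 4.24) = -1.07*r^3 - 1.15*r^2 - 1.2*r + 9.64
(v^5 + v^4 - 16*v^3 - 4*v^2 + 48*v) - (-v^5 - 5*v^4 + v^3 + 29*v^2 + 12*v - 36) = 2*v^5 + 6*v^4 - 17*v^3 - 33*v^2 + 36*v + 36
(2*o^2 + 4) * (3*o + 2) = 6*o^3 + 4*o^2 + 12*o + 8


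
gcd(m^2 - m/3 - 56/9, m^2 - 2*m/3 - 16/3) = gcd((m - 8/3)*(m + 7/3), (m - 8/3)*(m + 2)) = m - 8/3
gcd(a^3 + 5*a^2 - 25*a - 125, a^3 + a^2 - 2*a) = 1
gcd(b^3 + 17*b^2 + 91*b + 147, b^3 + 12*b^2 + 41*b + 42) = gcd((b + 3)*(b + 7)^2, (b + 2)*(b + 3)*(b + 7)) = b^2 + 10*b + 21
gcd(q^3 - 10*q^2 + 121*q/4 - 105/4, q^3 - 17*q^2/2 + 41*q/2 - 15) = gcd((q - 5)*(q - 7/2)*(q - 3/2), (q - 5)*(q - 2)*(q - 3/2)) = q^2 - 13*q/2 + 15/2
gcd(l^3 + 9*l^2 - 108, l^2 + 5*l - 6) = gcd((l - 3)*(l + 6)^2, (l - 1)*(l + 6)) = l + 6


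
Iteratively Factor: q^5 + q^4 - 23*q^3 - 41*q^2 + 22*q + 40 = (q + 4)*(q^4 - 3*q^3 - 11*q^2 + 3*q + 10) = (q - 1)*(q + 4)*(q^3 - 2*q^2 - 13*q - 10) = (q - 5)*(q - 1)*(q + 4)*(q^2 + 3*q + 2) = (q - 5)*(q - 1)*(q + 2)*(q + 4)*(q + 1)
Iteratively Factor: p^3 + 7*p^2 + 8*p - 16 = (p + 4)*(p^2 + 3*p - 4) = (p - 1)*(p + 4)*(p + 4)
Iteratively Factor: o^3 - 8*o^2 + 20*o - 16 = (o - 2)*(o^2 - 6*o + 8) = (o - 2)^2*(o - 4)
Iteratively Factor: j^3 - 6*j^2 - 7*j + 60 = (j + 3)*(j^2 - 9*j + 20) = (j - 5)*(j + 3)*(j - 4)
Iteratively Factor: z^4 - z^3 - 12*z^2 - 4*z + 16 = (z - 4)*(z^3 + 3*z^2 - 4) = (z - 4)*(z + 2)*(z^2 + z - 2) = (z - 4)*(z + 2)^2*(z - 1)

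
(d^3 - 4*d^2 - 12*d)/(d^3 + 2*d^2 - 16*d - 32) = d*(d - 6)/(d^2 - 16)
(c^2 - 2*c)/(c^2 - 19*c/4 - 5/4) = 4*c*(2 - c)/(-4*c^2 + 19*c + 5)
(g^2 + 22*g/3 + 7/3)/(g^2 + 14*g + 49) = (g + 1/3)/(g + 7)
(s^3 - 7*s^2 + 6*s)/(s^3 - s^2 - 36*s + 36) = s/(s + 6)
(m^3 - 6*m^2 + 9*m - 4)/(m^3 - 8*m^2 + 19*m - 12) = (m - 1)/(m - 3)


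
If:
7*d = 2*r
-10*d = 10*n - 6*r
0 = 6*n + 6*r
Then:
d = 0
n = 0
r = 0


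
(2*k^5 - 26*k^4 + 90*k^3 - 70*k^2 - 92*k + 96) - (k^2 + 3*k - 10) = 2*k^5 - 26*k^4 + 90*k^3 - 71*k^2 - 95*k + 106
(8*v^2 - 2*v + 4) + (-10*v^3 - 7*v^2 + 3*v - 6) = -10*v^3 + v^2 + v - 2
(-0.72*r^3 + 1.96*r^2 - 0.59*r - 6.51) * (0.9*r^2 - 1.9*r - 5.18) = -0.648*r^5 + 3.132*r^4 - 0.5254*r^3 - 14.8908*r^2 + 15.4252*r + 33.7218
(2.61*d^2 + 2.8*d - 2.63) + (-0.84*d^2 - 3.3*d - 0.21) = 1.77*d^2 - 0.5*d - 2.84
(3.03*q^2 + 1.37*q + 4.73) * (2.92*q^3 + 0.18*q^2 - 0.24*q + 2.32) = 8.8476*q^5 + 4.5458*q^4 + 13.331*q^3 + 7.5522*q^2 + 2.0432*q + 10.9736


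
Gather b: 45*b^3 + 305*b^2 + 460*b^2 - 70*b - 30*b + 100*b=45*b^3 + 765*b^2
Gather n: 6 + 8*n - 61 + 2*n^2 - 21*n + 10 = 2*n^2 - 13*n - 45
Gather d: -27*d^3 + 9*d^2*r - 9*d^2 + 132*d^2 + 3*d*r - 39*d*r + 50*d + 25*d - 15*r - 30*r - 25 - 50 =-27*d^3 + d^2*(9*r + 123) + d*(75 - 36*r) - 45*r - 75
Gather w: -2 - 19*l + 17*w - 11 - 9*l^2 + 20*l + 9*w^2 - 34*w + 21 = -9*l^2 + l + 9*w^2 - 17*w + 8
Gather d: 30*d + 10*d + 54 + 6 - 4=40*d + 56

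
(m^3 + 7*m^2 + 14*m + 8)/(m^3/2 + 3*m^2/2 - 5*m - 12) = 2*(m + 1)/(m - 3)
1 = 1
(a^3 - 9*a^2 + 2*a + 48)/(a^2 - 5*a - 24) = (a^2 - a - 6)/(a + 3)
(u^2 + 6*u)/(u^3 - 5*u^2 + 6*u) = (u + 6)/(u^2 - 5*u + 6)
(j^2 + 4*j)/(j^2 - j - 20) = j/(j - 5)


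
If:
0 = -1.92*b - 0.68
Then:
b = -0.35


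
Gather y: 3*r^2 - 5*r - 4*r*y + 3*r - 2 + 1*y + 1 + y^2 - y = 3*r^2 - 4*r*y - 2*r + y^2 - 1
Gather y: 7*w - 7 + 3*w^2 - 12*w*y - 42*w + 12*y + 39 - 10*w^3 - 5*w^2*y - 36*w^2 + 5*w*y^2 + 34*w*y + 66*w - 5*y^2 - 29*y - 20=-10*w^3 - 33*w^2 + 31*w + y^2*(5*w - 5) + y*(-5*w^2 + 22*w - 17) + 12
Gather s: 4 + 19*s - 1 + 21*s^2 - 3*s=21*s^2 + 16*s + 3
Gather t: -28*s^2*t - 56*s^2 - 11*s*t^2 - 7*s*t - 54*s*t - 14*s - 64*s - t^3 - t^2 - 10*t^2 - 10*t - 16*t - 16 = -56*s^2 - 78*s - t^3 + t^2*(-11*s - 11) + t*(-28*s^2 - 61*s - 26) - 16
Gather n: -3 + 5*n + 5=5*n + 2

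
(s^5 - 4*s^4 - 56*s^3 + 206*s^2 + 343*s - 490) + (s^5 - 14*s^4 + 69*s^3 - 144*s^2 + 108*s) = 2*s^5 - 18*s^4 + 13*s^3 + 62*s^2 + 451*s - 490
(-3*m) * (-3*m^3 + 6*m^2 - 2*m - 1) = 9*m^4 - 18*m^3 + 6*m^2 + 3*m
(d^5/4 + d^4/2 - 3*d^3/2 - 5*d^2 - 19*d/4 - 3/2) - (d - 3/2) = d^5/4 + d^4/2 - 3*d^3/2 - 5*d^2 - 23*d/4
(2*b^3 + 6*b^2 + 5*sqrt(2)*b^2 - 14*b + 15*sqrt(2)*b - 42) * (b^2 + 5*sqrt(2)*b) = 2*b^5 + 6*b^4 + 15*sqrt(2)*b^4 + 36*b^3 + 45*sqrt(2)*b^3 - 70*sqrt(2)*b^2 + 108*b^2 - 210*sqrt(2)*b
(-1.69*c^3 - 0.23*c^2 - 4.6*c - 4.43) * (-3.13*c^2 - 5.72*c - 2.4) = 5.2897*c^5 + 10.3867*c^4 + 19.7696*c^3 + 40.7299*c^2 + 36.3796*c + 10.632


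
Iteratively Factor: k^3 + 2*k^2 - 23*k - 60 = (k + 3)*(k^2 - k - 20) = (k - 5)*(k + 3)*(k + 4)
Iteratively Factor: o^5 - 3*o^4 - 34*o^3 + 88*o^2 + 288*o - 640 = (o - 4)*(o^4 + o^3 - 30*o^2 - 32*o + 160) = (o - 5)*(o - 4)*(o^3 + 6*o^2 - 32) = (o - 5)*(o - 4)*(o + 4)*(o^2 + 2*o - 8) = (o - 5)*(o - 4)*(o - 2)*(o + 4)*(o + 4)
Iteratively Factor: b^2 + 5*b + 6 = (b + 2)*(b + 3)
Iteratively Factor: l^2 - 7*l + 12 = (l - 3)*(l - 4)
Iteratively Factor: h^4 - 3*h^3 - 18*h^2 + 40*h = (h - 5)*(h^3 + 2*h^2 - 8*h) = (h - 5)*(h + 4)*(h^2 - 2*h) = h*(h - 5)*(h + 4)*(h - 2)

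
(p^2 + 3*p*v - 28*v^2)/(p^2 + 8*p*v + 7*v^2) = (p - 4*v)/(p + v)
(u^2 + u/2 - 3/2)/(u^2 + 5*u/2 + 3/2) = (u - 1)/(u + 1)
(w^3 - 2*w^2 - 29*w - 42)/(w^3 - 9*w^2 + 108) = (w^2 - 5*w - 14)/(w^2 - 12*w + 36)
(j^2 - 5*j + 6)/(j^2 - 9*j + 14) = (j - 3)/(j - 7)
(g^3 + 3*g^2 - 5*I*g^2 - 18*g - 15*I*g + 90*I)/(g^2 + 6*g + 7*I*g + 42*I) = (g^2 - g*(3 + 5*I) + 15*I)/(g + 7*I)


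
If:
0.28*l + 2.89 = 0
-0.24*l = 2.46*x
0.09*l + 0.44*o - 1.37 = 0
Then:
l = -10.32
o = 5.22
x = 1.01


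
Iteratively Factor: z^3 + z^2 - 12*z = (z - 3)*(z^2 + 4*z) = (z - 3)*(z + 4)*(z)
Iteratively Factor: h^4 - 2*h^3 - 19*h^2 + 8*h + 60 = (h - 2)*(h^3 - 19*h - 30) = (h - 2)*(h + 2)*(h^2 - 2*h - 15) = (h - 5)*(h - 2)*(h + 2)*(h + 3)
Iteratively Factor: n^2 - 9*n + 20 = (n - 5)*(n - 4)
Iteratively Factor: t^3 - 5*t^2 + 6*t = (t)*(t^2 - 5*t + 6) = t*(t - 2)*(t - 3)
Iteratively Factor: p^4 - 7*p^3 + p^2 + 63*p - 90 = (p - 3)*(p^3 - 4*p^2 - 11*p + 30) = (p - 5)*(p - 3)*(p^2 + p - 6) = (p - 5)*(p - 3)*(p - 2)*(p + 3)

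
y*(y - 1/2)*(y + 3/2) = y^3 + y^2 - 3*y/4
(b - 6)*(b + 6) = b^2 - 36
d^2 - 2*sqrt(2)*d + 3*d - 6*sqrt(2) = (d + 3)*(d - 2*sqrt(2))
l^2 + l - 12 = (l - 3)*(l + 4)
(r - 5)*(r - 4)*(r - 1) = r^3 - 10*r^2 + 29*r - 20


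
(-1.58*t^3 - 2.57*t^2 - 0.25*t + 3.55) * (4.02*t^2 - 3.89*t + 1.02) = -6.3516*t^5 - 4.1852*t^4 + 7.3807*t^3 + 12.6221*t^2 - 14.0645*t + 3.621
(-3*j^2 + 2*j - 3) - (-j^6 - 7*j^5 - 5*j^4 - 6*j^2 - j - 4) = j^6 + 7*j^5 + 5*j^4 + 3*j^2 + 3*j + 1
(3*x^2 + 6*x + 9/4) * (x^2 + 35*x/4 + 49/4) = 3*x^4 + 129*x^3/4 + 183*x^2/2 + 1491*x/16 + 441/16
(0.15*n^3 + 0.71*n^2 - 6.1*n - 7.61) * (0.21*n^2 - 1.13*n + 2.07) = 0.0315*n^5 - 0.0204*n^4 - 1.7728*n^3 + 6.7646*n^2 - 4.0277*n - 15.7527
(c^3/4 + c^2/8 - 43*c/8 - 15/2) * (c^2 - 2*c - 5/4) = c^5/4 - 3*c^4/8 - 95*c^3/16 + 99*c^2/32 + 695*c/32 + 75/8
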